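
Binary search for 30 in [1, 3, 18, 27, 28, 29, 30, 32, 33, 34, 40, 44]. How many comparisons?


Search for 30:
[0,11] mid=5 arr[5]=29
[6,11] mid=8 arr[8]=33
[6,7] mid=6 arr[6]=30
Total: 3 comparisons


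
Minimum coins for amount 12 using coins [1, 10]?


dp[0]=0; dp[i]=1+min(dp[i-c] for c in coins)
...dp[7]=7, dp[8]=8, dp[9]=9, dp[10]=1, dp[11]=2, dp[12]=3
Minimum coins for 12 = 3


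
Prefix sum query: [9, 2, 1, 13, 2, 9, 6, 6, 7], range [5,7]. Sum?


Prefix sums: [0, 9, 11, 12, 25, 27, 36, 42, 48, 55]
Sum[5..7] = prefix[8] - prefix[5] = 48 - 27 = 21


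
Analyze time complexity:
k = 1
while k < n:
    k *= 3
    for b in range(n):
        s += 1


Per nesting level: O(log n) * O(n) = O(n log n)
Complexity: O(n log n)


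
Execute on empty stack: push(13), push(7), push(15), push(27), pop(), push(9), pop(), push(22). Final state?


push(13) -> [13]
push(7) -> [13, 7]
push(15) -> [13, 7, 15]
push(27) -> [13, 7, 15, 27]
pop() returns 27 -> [13, 7, 15]
push(9) -> [13, 7, 15, 9]
pop() returns 9 -> [13, 7, 15]
push(22) -> [13, 7, 15, 22]
Final stack (bottom to top): [13, 7, 15, 22]


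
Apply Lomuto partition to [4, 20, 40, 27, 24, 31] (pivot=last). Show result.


Elements <= 31 go left of pivot.
Result: [4, 20, 27, 24, 31, 40], pivot at index 4


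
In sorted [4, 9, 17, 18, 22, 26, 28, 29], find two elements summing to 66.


Two pointers: lo=0, hi=7
No pair sums to 66


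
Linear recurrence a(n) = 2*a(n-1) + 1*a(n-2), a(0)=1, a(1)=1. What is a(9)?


Build bottom-up:
...a(7)=239, a(8)=577, a(9)=2*577+1*239=1393


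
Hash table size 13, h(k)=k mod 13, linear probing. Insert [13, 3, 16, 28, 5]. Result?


Insertions: 13->slot 0; 3->slot 3; 16->slot 4; 28->slot 2; 5->slot 5
Table: [13, None, 28, 3, 16, 5, None, None, None, None, None, None, None]


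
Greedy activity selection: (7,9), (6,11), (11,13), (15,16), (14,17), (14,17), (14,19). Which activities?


Greedy: pick earliest-ending, then skip overlaps.
Selected (3 activities): [(7, 9), (11, 13), (15, 16)]


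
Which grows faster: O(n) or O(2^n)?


linear grows slower than exponential
O(n) is asymptotically smaller; O(2^n) grows faster


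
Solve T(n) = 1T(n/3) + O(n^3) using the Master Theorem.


a=1, b=3, c=3. log_3(1)=0 < c=3. Case 3: O(n^c) = O(n^3)
Complexity: O(n^3)


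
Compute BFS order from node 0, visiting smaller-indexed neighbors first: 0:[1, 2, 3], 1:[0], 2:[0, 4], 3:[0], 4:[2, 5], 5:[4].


BFS queue: start with [0]
Visit order: [0, 1, 2, 3, 4, 5]


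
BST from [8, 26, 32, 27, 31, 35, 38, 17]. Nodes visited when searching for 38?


BST root = 8
Search for 38: compare at each node
Path: [8, 26, 32, 35, 38]


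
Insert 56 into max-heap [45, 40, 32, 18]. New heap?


Append 56: [45, 40, 32, 18, 56]
Bubble up: swap idx 4(56) with idx 1(40); swap idx 1(56) with idx 0(45)
Result: [56, 45, 32, 18, 40]


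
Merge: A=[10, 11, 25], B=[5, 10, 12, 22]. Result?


Compare heads, take smaller each step.
Merged: [5, 10, 10, 11, 12, 22, 25]


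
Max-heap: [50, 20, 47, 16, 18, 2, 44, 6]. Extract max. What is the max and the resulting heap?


Max = 50
Replace root with last, heapify down
Resulting heap: [47, 20, 44, 16, 18, 2, 6]


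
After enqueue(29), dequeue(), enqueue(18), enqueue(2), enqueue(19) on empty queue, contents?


enqueue(29) -> [29]
dequeue() returns 29 -> []
enqueue(18) -> [18]
enqueue(2) -> [18, 2]
enqueue(19) -> [18, 2, 19]
Final queue (front to back): [18, 2, 19]


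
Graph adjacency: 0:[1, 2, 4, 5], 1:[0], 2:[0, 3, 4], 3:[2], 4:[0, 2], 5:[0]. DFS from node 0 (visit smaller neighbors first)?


DFS stack-based: start with [0]
Visit order: [0, 1, 2, 3, 4, 5]


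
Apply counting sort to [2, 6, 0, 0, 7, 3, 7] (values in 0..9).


Count array: [2, 0, 1, 1, 0, 0, 1, 2, 0, 0]
Reconstruct: [0, 0, 2, 3, 6, 7, 7]


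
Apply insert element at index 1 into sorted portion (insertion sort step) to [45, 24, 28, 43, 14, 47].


After one pass: [24, 45, 28, 43, 14, 47]


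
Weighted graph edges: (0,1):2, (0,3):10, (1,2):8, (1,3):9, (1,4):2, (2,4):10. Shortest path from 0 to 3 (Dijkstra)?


Dijkstra from 0:
Distances: {0: 0, 1: 2, 2: 10, 3: 10, 4: 4}
Shortest distance to 3 = 10, path = [0, 3]


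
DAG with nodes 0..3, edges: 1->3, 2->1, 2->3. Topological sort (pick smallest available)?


Kahn's algorithm, process smallest node first
Order: [0, 2, 1, 3]


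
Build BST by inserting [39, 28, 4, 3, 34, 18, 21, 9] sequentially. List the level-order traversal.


Root = 39; build tree by BST insertion.
Level-Order traversal: [39, 28, 4, 34, 3, 18, 9, 21]


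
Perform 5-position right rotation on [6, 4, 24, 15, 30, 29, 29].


Right rotate by 5: [24, 15, 30, 29, 29, 6, 4]


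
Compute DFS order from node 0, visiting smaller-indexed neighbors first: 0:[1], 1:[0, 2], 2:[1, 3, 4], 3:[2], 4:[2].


DFS stack-based: start with [0]
Visit order: [0, 1, 2, 3, 4]


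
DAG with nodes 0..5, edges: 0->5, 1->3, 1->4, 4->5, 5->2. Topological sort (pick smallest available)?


Kahn's algorithm, process smallest node first
Order: [0, 1, 3, 4, 5, 2]


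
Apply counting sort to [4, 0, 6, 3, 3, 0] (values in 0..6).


Count array: [2, 0, 0, 2, 1, 0, 1]
Reconstruct: [0, 0, 3, 3, 4, 6]


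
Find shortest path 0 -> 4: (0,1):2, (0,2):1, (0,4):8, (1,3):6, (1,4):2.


Dijkstra from 0:
Distances: {0: 0, 1: 2, 2: 1, 3: 8, 4: 4}
Shortest distance to 4 = 4, path = [0, 1, 4]


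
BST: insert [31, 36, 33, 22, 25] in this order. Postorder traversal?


Root = 31; build tree by BST insertion.
Postorder traversal: [25, 22, 33, 36, 31]


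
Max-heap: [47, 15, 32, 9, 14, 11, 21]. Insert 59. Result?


Append 59: [47, 15, 32, 9, 14, 11, 21, 59]
Bubble up: swap idx 7(59) with idx 3(9); swap idx 3(59) with idx 1(15); swap idx 1(59) with idx 0(47)
Result: [59, 47, 32, 15, 14, 11, 21, 9]


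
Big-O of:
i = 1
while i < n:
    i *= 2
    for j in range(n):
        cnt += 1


Per nesting level: O(log n) * O(n) = O(n log n)
Complexity: O(n log n)


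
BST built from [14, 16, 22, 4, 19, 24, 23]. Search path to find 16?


BST root = 14
Search for 16: compare at each node
Path: [14, 16]


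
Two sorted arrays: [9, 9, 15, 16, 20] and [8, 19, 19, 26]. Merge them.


Compare heads, take smaller each step.
Merged: [8, 9, 9, 15, 16, 19, 19, 20, 26]


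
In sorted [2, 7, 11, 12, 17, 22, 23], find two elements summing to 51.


Two pointers: lo=0, hi=6
No pair sums to 51


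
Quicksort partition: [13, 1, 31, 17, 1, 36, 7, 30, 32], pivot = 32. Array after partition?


Elements <= 32 go left of pivot.
Result: [13, 1, 31, 17, 1, 7, 30, 32, 36], pivot at index 7


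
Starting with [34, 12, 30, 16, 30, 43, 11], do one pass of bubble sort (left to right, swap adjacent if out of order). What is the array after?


After one pass: [12, 30, 16, 30, 34, 11, 43]


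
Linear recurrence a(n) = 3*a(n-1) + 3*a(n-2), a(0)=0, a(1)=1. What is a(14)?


Build bottom-up:
...a(12)=1924560, a(13)=7296561, a(14)=3*7296561+3*1924560=27663363


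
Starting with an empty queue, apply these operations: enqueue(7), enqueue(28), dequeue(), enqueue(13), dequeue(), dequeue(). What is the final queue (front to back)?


enqueue(7) -> [7]
enqueue(28) -> [7, 28]
dequeue() returns 7 -> [28]
enqueue(13) -> [28, 13]
dequeue() returns 28 -> [13]
dequeue() returns 13 -> []
Final queue (front to back): []


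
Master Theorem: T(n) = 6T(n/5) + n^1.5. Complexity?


a=6, b=5, c=1.5. log_5(6)=1.113 < c=1.5. Case 3: O(n^c) = O(n^1.500)
Complexity: O(n^1.500)


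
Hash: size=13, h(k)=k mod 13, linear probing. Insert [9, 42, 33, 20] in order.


Insertions: 9->slot 9; 42->slot 3; 33->slot 7; 20->slot 8
Table: [None, None, None, 42, None, None, None, 33, 20, 9, None, None, None]


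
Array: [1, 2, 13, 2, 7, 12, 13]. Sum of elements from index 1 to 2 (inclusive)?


Prefix sums: [0, 1, 3, 16, 18, 25, 37, 50]
Sum[1..2] = prefix[3] - prefix[1] = 16 - 1 = 15


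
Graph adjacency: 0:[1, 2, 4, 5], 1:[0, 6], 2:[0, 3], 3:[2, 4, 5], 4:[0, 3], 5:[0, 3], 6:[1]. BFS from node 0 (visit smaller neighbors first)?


BFS queue: start with [0]
Visit order: [0, 1, 2, 4, 5, 6, 3]


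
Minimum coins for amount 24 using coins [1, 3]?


dp[0]=0; dp[i]=1+min(dp[i-c] for c in coins)
...dp[19]=7, dp[20]=8, dp[21]=7, dp[22]=8, dp[23]=9, dp[24]=8
Minimum coins for 24 = 8


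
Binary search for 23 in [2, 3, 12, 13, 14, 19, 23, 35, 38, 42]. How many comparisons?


Search for 23:
[0,9] mid=4 arr[4]=14
[5,9] mid=7 arr[7]=35
[5,6] mid=5 arr[5]=19
[6,6] mid=6 arr[6]=23
Total: 4 comparisons


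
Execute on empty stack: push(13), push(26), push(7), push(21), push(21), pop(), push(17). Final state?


push(13) -> [13]
push(26) -> [13, 26]
push(7) -> [13, 26, 7]
push(21) -> [13, 26, 7, 21]
push(21) -> [13, 26, 7, 21, 21]
pop() returns 21 -> [13, 26, 7, 21]
push(17) -> [13, 26, 7, 21, 17]
Final stack (bottom to top): [13, 26, 7, 21, 17]


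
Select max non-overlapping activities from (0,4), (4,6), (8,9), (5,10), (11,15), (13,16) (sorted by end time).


Greedy: pick earliest-ending, then skip overlaps.
Selected (4 activities): [(0, 4), (4, 6), (8, 9), (11, 15)]


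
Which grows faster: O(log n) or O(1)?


constant grows slower than logarithmic
O(1) is asymptotically smaller; O(log n) grows faster


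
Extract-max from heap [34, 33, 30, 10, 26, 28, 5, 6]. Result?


Max = 34
Replace root with last, heapify down
Resulting heap: [33, 26, 30, 10, 6, 28, 5]


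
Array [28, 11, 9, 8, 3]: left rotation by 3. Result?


Left rotate by 3: [8, 3, 28, 11, 9]


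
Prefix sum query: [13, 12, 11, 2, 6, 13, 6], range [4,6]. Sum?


Prefix sums: [0, 13, 25, 36, 38, 44, 57, 63]
Sum[4..6] = prefix[7] - prefix[4] = 63 - 38 = 25


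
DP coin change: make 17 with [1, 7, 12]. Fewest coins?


dp[0]=0; dp[i]=1+min(dp[i-c] for c in coins)
...dp[12]=1, dp[13]=2, dp[14]=2, dp[15]=3, dp[16]=4, dp[17]=5
Minimum coins for 17 = 5


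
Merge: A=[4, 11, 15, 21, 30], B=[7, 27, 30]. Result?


Compare heads, take smaller each step.
Merged: [4, 7, 11, 15, 21, 27, 30, 30]


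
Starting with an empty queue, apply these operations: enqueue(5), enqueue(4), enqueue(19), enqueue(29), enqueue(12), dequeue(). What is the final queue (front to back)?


enqueue(5) -> [5]
enqueue(4) -> [5, 4]
enqueue(19) -> [5, 4, 19]
enqueue(29) -> [5, 4, 19, 29]
enqueue(12) -> [5, 4, 19, 29, 12]
dequeue() returns 5 -> [4, 19, 29, 12]
Final queue (front to back): [4, 19, 29, 12]


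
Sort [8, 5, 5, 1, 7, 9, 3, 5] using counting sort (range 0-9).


Count array: [0, 1, 0, 1, 0, 3, 0, 1, 1, 1]
Reconstruct: [1, 3, 5, 5, 5, 7, 8, 9]


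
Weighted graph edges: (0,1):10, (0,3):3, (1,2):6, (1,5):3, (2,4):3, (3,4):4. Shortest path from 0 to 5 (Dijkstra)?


Dijkstra from 0:
Distances: {0: 0, 1: 10, 2: 10, 3: 3, 4: 7, 5: 13}
Shortest distance to 5 = 13, path = [0, 1, 5]


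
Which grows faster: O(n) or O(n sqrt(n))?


linear grows slower than n^1.5
O(n) is asymptotically smaller; O(n sqrt(n)) grows faster


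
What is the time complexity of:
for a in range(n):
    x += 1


Per nesting level: O(n) = O(n)
Complexity: O(n)


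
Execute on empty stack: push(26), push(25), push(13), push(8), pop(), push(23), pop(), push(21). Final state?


push(26) -> [26]
push(25) -> [26, 25]
push(13) -> [26, 25, 13]
push(8) -> [26, 25, 13, 8]
pop() returns 8 -> [26, 25, 13]
push(23) -> [26, 25, 13, 23]
pop() returns 23 -> [26, 25, 13]
push(21) -> [26, 25, 13, 21]
Final stack (bottom to top): [26, 25, 13, 21]


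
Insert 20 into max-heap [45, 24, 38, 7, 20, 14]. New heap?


Append 20: [45, 24, 38, 7, 20, 14, 20]
Bubble up: no swaps needed
Result: [45, 24, 38, 7, 20, 14, 20]


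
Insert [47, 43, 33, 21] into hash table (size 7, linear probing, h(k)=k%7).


Insertions: 47->slot 5; 43->slot 1; 33->slot 6; 21->slot 0
Table: [21, 43, None, None, None, 47, 33]


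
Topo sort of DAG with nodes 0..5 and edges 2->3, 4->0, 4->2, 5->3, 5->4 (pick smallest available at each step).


Kahn's algorithm, process smallest node first
Order: [1, 5, 4, 0, 2, 3]


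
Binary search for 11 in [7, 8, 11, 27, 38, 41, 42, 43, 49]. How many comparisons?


Search for 11:
[0,8] mid=4 arr[4]=38
[0,3] mid=1 arr[1]=8
[2,3] mid=2 arr[2]=11
Total: 3 comparisons


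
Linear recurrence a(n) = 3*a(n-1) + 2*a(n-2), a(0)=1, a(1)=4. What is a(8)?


Build bottom-up:
...a(6)=2258, a(7)=8042, a(8)=3*8042+2*2258=28642


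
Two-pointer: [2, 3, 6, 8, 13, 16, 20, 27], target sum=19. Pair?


Two pointers: lo=0, hi=7
Found pair: (3, 16) summing to 19


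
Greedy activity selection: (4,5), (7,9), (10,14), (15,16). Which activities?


Greedy: pick earliest-ending, then skip overlaps.
Selected (4 activities): [(4, 5), (7, 9), (10, 14), (15, 16)]


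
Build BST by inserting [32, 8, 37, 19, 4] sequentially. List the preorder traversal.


Root = 32; build tree by BST insertion.
Preorder traversal: [32, 8, 4, 19, 37]


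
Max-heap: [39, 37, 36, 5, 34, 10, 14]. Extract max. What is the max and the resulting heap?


Max = 39
Replace root with last, heapify down
Resulting heap: [37, 34, 36, 5, 14, 10]


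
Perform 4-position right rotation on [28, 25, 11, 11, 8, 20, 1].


Right rotate by 4: [11, 8, 20, 1, 28, 25, 11]


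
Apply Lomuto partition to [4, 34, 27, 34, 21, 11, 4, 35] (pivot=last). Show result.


Elements <= 35 go left of pivot.
Result: [4, 34, 27, 34, 21, 11, 4, 35], pivot at index 7


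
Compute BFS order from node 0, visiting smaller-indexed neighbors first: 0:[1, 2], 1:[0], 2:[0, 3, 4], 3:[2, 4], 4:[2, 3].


BFS queue: start with [0]
Visit order: [0, 1, 2, 3, 4]


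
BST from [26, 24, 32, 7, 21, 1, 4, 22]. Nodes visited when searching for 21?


BST root = 26
Search for 21: compare at each node
Path: [26, 24, 7, 21]


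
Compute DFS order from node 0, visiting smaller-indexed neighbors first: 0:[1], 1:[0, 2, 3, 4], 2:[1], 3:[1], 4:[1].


DFS stack-based: start with [0]
Visit order: [0, 1, 2, 3, 4]


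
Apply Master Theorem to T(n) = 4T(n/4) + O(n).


a=4, b=4, c=1. log_4(4)=1 = c=1. Case 2: O(n^c log n) = O(n log n)
Complexity: O(n log n)


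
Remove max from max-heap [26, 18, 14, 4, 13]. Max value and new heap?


Max = 26
Replace root with last, heapify down
Resulting heap: [18, 13, 14, 4]


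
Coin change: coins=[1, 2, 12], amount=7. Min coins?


dp[0]=0; dp[i]=1+min(dp[i-c] for c in coins)
...dp[2]=1, dp[3]=2, dp[4]=2, dp[5]=3, dp[6]=3, dp[7]=4
Minimum coins for 7 = 4


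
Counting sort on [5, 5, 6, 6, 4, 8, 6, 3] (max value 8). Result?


Count array: [0, 0, 0, 1, 1, 2, 3, 0, 1]
Reconstruct: [3, 4, 5, 5, 6, 6, 6, 8]


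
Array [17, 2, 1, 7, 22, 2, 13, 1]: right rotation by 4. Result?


Right rotate by 4: [22, 2, 13, 1, 17, 2, 1, 7]


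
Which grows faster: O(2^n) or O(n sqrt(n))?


n^1.5 grows slower than exponential
O(n sqrt(n)) is asymptotically smaller; O(2^n) grows faster


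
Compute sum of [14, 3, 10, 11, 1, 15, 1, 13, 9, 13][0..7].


Prefix sums: [0, 14, 17, 27, 38, 39, 54, 55, 68, 77, 90]
Sum[0..7] = prefix[8] - prefix[0] = 68 - 0 = 68


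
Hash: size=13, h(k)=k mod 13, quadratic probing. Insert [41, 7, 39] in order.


Insertions: 41->slot 2; 7->slot 7; 39->slot 0
Table: [39, None, 41, None, None, None, None, 7, None, None, None, None, None]


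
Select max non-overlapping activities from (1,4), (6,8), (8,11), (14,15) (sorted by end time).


Greedy: pick earliest-ending, then skip overlaps.
Selected (4 activities): [(1, 4), (6, 8), (8, 11), (14, 15)]


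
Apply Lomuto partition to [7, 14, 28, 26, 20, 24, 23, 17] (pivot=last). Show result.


Elements <= 17 go left of pivot.
Result: [7, 14, 17, 26, 20, 24, 23, 28], pivot at index 2


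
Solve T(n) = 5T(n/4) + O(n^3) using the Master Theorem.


a=5, b=4, c=3. log_4(5)=1.161 < c=3. Case 3: O(n^c) = O(n^3)
Complexity: O(n^3)


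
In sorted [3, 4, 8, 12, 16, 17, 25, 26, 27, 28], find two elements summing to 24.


Two pointers: lo=0, hi=9
Found pair: (8, 16) summing to 24


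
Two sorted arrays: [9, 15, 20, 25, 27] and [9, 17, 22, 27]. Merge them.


Compare heads, take smaller each step.
Merged: [9, 9, 15, 17, 20, 22, 25, 27, 27]


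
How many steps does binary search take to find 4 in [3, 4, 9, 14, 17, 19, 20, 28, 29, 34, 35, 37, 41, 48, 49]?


Search for 4:
[0,14] mid=7 arr[7]=28
[0,6] mid=3 arr[3]=14
[0,2] mid=1 arr[1]=4
Total: 3 comparisons


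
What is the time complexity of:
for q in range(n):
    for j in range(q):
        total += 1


Per nesting level: O(n) * O(n) [triangular over q] = O(n^2)
Complexity: O(n^2)


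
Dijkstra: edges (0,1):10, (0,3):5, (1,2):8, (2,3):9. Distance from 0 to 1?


Dijkstra from 0:
Distances: {0: 0, 1: 10, 2: 14, 3: 5}
Shortest distance to 1 = 10, path = [0, 1]


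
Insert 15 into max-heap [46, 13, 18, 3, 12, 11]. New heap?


Append 15: [46, 13, 18, 3, 12, 11, 15]
Bubble up: no swaps needed
Result: [46, 13, 18, 3, 12, 11, 15]


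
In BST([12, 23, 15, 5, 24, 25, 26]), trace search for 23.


BST root = 12
Search for 23: compare at each node
Path: [12, 23]


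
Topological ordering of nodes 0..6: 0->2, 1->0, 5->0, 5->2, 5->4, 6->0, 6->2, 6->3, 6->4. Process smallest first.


Kahn's algorithm, process smallest node first
Order: [1, 5, 6, 0, 2, 3, 4]


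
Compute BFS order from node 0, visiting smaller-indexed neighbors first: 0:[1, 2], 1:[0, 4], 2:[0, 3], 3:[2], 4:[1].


BFS queue: start with [0]
Visit order: [0, 1, 2, 4, 3]


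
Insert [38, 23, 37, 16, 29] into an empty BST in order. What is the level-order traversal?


Root = 38; build tree by BST insertion.
Level-Order traversal: [38, 23, 16, 37, 29]


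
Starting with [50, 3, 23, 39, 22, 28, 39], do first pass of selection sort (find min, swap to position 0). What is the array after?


After one pass: [3, 50, 23, 39, 22, 28, 39]


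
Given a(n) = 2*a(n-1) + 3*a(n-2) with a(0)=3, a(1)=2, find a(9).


Build bottom-up:
...a(7)=2732, a(8)=8203, a(9)=2*8203+3*2732=24602


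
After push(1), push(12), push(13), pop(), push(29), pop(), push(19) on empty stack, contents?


push(1) -> [1]
push(12) -> [1, 12]
push(13) -> [1, 12, 13]
pop() returns 13 -> [1, 12]
push(29) -> [1, 12, 29]
pop() returns 29 -> [1, 12]
push(19) -> [1, 12, 19]
Final stack (bottom to top): [1, 12, 19]


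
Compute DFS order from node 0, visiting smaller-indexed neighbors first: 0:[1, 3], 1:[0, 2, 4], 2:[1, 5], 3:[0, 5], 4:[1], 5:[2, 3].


DFS stack-based: start with [0]
Visit order: [0, 1, 2, 5, 3, 4]


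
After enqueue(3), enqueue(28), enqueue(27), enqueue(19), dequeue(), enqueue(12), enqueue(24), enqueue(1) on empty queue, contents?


enqueue(3) -> [3]
enqueue(28) -> [3, 28]
enqueue(27) -> [3, 28, 27]
enqueue(19) -> [3, 28, 27, 19]
dequeue() returns 3 -> [28, 27, 19]
enqueue(12) -> [28, 27, 19, 12]
enqueue(24) -> [28, 27, 19, 12, 24]
enqueue(1) -> [28, 27, 19, 12, 24, 1]
Final queue (front to back): [28, 27, 19, 12, 24, 1]


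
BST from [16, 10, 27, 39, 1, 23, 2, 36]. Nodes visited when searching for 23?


BST root = 16
Search for 23: compare at each node
Path: [16, 27, 23]


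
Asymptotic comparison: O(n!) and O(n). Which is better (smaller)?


linear grows slower than factorial
O(n) is asymptotically smaller; O(n!) grows faster


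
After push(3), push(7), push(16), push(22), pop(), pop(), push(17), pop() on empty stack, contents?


push(3) -> [3]
push(7) -> [3, 7]
push(16) -> [3, 7, 16]
push(22) -> [3, 7, 16, 22]
pop() returns 22 -> [3, 7, 16]
pop() returns 16 -> [3, 7]
push(17) -> [3, 7, 17]
pop() returns 17 -> [3, 7]
Final stack (bottom to top): [3, 7]


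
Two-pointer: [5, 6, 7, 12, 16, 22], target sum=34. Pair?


Two pointers: lo=0, hi=5
Found pair: (12, 22) summing to 34


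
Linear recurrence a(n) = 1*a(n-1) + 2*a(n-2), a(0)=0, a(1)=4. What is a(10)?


Build bottom-up:
...a(8)=340, a(9)=684, a(10)=1*684+2*340=1364


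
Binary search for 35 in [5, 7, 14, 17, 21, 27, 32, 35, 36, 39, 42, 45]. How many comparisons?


Search for 35:
[0,11] mid=5 arr[5]=27
[6,11] mid=8 arr[8]=36
[6,7] mid=6 arr[6]=32
[7,7] mid=7 arr[7]=35
Total: 4 comparisons


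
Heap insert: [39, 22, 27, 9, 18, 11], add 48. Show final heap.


Append 48: [39, 22, 27, 9, 18, 11, 48]
Bubble up: swap idx 6(48) with idx 2(27); swap idx 2(48) with idx 0(39)
Result: [48, 22, 39, 9, 18, 11, 27]


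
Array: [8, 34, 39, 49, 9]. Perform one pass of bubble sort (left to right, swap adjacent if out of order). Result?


After one pass: [8, 34, 39, 9, 49]


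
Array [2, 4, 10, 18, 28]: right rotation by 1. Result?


Right rotate by 1: [28, 2, 4, 10, 18]


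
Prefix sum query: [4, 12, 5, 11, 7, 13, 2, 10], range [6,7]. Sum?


Prefix sums: [0, 4, 16, 21, 32, 39, 52, 54, 64]
Sum[6..7] = prefix[8] - prefix[6] = 64 - 52 = 12


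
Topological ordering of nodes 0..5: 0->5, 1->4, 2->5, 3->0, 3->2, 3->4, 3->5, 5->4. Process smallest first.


Kahn's algorithm, process smallest node first
Order: [1, 3, 0, 2, 5, 4]


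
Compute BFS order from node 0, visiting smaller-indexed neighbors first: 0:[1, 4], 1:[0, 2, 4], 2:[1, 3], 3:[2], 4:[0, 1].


BFS queue: start with [0]
Visit order: [0, 1, 4, 2, 3]


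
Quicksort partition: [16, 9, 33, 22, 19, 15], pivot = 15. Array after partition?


Elements <= 15 go left of pivot.
Result: [9, 15, 33, 22, 19, 16], pivot at index 1


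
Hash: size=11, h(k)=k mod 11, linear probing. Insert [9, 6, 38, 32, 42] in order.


Insertions: 9->slot 9; 6->slot 6; 38->slot 5; 32->slot 10; 42->slot 0
Table: [42, None, None, None, None, 38, 6, None, None, 9, 32]


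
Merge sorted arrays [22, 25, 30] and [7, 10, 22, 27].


Compare heads, take smaller each step.
Merged: [7, 10, 22, 22, 25, 27, 30]


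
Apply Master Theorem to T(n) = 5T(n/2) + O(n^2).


a=5, b=2, c=2. log_2(5)=2.322 > c=2. Case 1: O(n^log_b(a)) = O(n^2.322)
Complexity: O(n^2.322)


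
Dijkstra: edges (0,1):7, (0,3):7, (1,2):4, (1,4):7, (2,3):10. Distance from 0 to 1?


Dijkstra from 0:
Distances: {0: 0, 1: 7, 2: 11, 3: 7, 4: 14}
Shortest distance to 1 = 7, path = [0, 1]


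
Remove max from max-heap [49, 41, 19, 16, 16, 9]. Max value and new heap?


Max = 49
Replace root with last, heapify down
Resulting heap: [41, 16, 19, 9, 16]


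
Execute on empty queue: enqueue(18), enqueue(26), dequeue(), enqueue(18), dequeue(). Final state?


enqueue(18) -> [18]
enqueue(26) -> [18, 26]
dequeue() returns 18 -> [26]
enqueue(18) -> [26, 18]
dequeue() returns 26 -> [18]
Final queue (front to back): [18]


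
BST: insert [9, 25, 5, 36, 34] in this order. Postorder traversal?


Root = 9; build tree by BST insertion.
Postorder traversal: [5, 34, 36, 25, 9]


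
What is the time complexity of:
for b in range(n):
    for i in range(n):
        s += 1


Per nesting level: O(n) * O(n) = O(n^2)
Complexity: O(n^2)


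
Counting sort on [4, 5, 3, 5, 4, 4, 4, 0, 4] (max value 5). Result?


Count array: [1, 0, 0, 1, 5, 2]
Reconstruct: [0, 3, 4, 4, 4, 4, 4, 5, 5]


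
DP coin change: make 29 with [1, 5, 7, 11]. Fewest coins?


dp[0]=0; dp[i]=1+min(dp[i-c] for c in coins)
...dp[24]=4, dp[25]=3, dp[26]=4, dp[27]=3, dp[28]=4, dp[29]=3
Minimum coins for 29 = 3


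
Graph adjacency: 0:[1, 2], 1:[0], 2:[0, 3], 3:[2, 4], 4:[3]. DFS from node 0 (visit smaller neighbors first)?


DFS stack-based: start with [0]
Visit order: [0, 1, 2, 3, 4]


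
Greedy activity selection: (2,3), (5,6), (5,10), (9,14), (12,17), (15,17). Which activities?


Greedy: pick earliest-ending, then skip overlaps.
Selected (4 activities): [(2, 3), (5, 6), (9, 14), (15, 17)]


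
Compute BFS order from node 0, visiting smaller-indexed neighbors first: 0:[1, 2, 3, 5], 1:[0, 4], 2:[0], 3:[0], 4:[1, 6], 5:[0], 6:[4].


BFS queue: start with [0]
Visit order: [0, 1, 2, 3, 5, 4, 6]


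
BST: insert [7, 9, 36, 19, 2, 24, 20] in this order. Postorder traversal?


Root = 7; build tree by BST insertion.
Postorder traversal: [2, 20, 24, 19, 36, 9, 7]


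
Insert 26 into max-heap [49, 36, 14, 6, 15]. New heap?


Append 26: [49, 36, 14, 6, 15, 26]
Bubble up: swap idx 5(26) with idx 2(14)
Result: [49, 36, 26, 6, 15, 14]


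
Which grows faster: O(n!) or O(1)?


constant grows slower than factorial
O(1) is asymptotically smaller; O(n!) grows faster


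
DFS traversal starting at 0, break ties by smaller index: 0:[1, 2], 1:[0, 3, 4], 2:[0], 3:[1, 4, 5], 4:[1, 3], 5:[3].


DFS stack-based: start with [0]
Visit order: [0, 1, 3, 4, 5, 2]


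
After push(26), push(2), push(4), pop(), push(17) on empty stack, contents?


push(26) -> [26]
push(2) -> [26, 2]
push(4) -> [26, 2, 4]
pop() returns 4 -> [26, 2]
push(17) -> [26, 2, 17]
Final stack (bottom to top): [26, 2, 17]


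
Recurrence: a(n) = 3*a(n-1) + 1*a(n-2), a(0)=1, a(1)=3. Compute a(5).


Build bottom-up:
...a(3)=33, a(4)=109, a(5)=3*109+1*33=360


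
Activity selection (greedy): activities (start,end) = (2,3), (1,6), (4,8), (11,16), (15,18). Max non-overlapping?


Greedy: pick earliest-ending, then skip overlaps.
Selected (3 activities): [(2, 3), (4, 8), (11, 16)]


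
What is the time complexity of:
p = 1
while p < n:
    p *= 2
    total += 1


Per nesting level: O(log n) = O(log n)
Complexity: O(log n)


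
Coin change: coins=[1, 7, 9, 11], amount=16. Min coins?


dp[0]=0; dp[i]=1+min(dp[i-c] for c in coins)
...dp[11]=1, dp[12]=2, dp[13]=3, dp[14]=2, dp[15]=3, dp[16]=2
Minimum coins for 16 = 2


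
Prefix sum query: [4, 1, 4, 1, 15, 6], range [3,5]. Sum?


Prefix sums: [0, 4, 5, 9, 10, 25, 31]
Sum[3..5] = prefix[6] - prefix[3] = 31 - 9 = 22


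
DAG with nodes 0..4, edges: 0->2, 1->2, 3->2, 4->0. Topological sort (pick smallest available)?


Kahn's algorithm, process smallest node first
Order: [1, 3, 4, 0, 2]


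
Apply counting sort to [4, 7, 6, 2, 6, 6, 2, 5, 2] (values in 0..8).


Count array: [0, 0, 3, 0, 1, 1, 3, 1, 0]
Reconstruct: [2, 2, 2, 4, 5, 6, 6, 6, 7]


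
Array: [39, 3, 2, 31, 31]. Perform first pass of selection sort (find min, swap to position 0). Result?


After one pass: [2, 3, 39, 31, 31]


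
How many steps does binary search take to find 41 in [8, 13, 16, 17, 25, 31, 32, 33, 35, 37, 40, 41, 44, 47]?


Search for 41:
[0,13] mid=6 arr[6]=32
[7,13] mid=10 arr[10]=40
[11,13] mid=12 arr[12]=44
[11,11] mid=11 arr[11]=41
Total: 4 comparisons


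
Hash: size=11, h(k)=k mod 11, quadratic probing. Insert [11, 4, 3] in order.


Insertions: 11->slot 0; 4->slot 4; 3->slot 3
Table: [11, None, None, 3, 4, None, None, None, None, None, None]


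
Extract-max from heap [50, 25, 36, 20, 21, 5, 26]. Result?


Max = 50
Replace root with last, heapify down
Resulting heap: [36, 25, 26, 20, 21, 5]


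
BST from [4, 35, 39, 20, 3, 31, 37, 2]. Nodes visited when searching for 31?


BST root = 4
Search for 31: compare at each node
Path: [4, 35, 20, 31]


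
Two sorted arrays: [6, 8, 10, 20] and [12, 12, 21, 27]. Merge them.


Compare heads, take smaller each step.
Merged: [6, 8, 10, 12, 12, 20, 21, 27]


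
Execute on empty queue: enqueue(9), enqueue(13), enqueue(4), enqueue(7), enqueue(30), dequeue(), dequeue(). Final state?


enqueue(9) -> [9]
enqueue(13) -> [9, 13]
enqueue(4) -> [9, 13, 4]
enqueue(7) -> [9, 13, 4, 7]
enqueue(30) -> [9, 13, 4, 7, 30]
dequeue() returns 9 -> [13, 4, 7, 30]
dequeue() returns 13 -> [4, 7, 30]
Final queue (front to back): [4, 7, 30]


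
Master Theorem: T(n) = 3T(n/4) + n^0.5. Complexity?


a=3, b=4, c=0.5. log_4(3)=0.792 > c=0.5. Case 1: O(n^log_b(a)) = O(n^0.792)
Complexity: O(n^0.792)


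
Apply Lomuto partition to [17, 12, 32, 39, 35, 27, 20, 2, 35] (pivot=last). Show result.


Elements <= 35 go left of pivot.
Result: [17, 12, 32, 35, 27, 20, 2, 35, 39], pivot at index 7


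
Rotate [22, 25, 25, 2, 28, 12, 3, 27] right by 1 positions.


Right rotate by 1: [27, 22, 25, 25, 2, 28, 12, 3]


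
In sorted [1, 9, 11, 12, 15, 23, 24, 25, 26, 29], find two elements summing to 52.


Two pointers: lo=0, hi=9
Found pair: (23, 29) summing to 52


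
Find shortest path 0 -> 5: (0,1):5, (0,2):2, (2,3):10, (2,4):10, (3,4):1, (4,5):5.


Dijkstra from 0:
Distances: {0: 0, 1: 5, 2: 2, 3: 12, 4: 12, 5: 17}
Shortest distance to 5 = 17, path = [0, 2, 4, 5]


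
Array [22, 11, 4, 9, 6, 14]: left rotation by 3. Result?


Left rotate by 3: [9, 6, 14, 22, 11, 4]


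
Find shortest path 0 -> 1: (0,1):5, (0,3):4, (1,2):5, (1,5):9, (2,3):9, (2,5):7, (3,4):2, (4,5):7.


Dijkstra from 0:
Distances: {0: 0, 1: 5, 2: 10, 3: 4, 4: 6, 5: 13}
Shortest distance to 1 = 5, path = [0, 1]


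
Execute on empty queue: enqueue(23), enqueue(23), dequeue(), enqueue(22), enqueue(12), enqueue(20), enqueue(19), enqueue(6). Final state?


enqueue(23) -> [23]
enqueue(23) -> [23, 23]
dequeue() returns 23 -> [23]
enqueue(22) -> [23, 22]
enqueue(12) -> [23, 22, 12]
enqueue(20) -> [23, 22, 12, 20]
enqueue(19) -> [23, 22, 12, 20, 19]
enqueue(6) -> [23, 22, 12, 20, 19, 6]
Final queue (front to back): [23, 22, 12, 20, 19, 6]


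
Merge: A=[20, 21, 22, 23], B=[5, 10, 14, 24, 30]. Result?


Compare heads, take smaller each step.
Merged: [5, 10, 14, 20, 21, 22, 23, 24, 30]


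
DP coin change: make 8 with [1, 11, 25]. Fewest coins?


dp[0]=0; dp[i]=1+min(dp[i-c] for c in coins)
...dp[3]=3, dp[4]=4, dp[5]=5, dp[6]=6, dp[7]=7, dp[8]=8
Minimum coins for 8 = 8


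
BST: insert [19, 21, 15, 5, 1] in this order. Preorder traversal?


Root = 19; build tree by BST insertion.
Preorder traversal: [19, 15, 5, 1, 21]


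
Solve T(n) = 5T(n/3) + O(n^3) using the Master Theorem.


a=5, b=3, c=3. log_3(5)=1.465 < c=3. Case 3: O(n^c) = O(n^3)
Complexity: O(n^3)


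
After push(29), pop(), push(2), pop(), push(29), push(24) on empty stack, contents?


push(29) -> [29]
pop() returns 29 -> []
push(2) -> [2]
pop() returns 2 -> []
push(29) -> [29]
push(24) -> [29, 24]
Final stack (bottom to top): [29, 24]


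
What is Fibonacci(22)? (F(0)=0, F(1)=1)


F(n)=F(n-1)+F(n-2)
...F(20)=6765, F(21)=10946, F(22)=17711


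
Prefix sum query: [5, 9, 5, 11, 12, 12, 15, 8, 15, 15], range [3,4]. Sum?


Prefix sums: [0, 5, 14, 19, 30, 42, 54, 69, 77, 92, 107]
Sum[3..4] = prefix[5] - prefix[3] = 42 - 19 = 23


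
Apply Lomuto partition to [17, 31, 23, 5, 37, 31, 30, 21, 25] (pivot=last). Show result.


Elements <= 25 go left of pivot.
Result: [17, 23, 5, 21, 25, 31, 30, 31, 37], pivot at index 4


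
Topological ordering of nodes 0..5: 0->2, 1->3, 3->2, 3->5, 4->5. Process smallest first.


Kahn's algorithm, process smallest node first
Order: [0, 1, 3, 2, 4, 5]


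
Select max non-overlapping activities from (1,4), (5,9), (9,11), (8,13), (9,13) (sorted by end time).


Greedy: pick earliest-ending, then skip overlaps.
Selected (3 activities): [(1, 4), (5, 9), (9, 11)]


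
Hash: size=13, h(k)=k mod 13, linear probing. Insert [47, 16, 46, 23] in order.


Insertions: 47->slot 8; 16->slot 3; 46->slot 7; 23->slot 10
Table: [None, None, None, 16, None, None, None, 46, 47, None, 23, None, None]


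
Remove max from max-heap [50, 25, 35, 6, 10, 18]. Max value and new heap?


Max = 50
Replace root with last, heapify down
Resulting heap: [35, 25, 18, 6, 10]


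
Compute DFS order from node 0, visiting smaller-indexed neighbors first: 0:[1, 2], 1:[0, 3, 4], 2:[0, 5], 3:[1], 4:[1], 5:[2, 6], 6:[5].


DFS stack-based: start with [0]
Visit order: [0, 1, 3, 4, 2, 5, 6]


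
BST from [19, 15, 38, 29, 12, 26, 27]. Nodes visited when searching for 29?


BST root = 19
Search for 29: compare at each node
Path: [19, 38, 29]


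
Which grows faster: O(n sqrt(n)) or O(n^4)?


n^1.5 grows slower than quartic
O(n sqrt(n)) is asymptotically smaller; O(n^4) grows faster


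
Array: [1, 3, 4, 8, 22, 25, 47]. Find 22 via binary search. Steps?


Search for 22:
[0,6] mid=3 arr[3]=8
[4,6] mid=5 arr[5]=25
[4,4] mid=4 arr[4]=22
Total: 3 comparisons


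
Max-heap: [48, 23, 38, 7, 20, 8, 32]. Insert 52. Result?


Append 52: [48, 23, 38, 7, 20, 8, 32, 52]
Bubble up: swap idx 7(52) with idx 3(7); swap idx 3(52) with idx 1(23); swap idx 1(52) with idx 0(48)
Result: [52, 48, 38, 23, 20, 8, 32, 7]


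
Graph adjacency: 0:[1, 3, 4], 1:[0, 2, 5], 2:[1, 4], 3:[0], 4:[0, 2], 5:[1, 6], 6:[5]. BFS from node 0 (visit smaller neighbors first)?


BFS queue: start with [0]
Visit order: [0, 1, 3, 4, 2, 5, 6]


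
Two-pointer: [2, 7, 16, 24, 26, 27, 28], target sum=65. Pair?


Two pointers: lo=0, hi=6
No pair sums to 65


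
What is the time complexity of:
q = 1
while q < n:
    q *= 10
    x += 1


Per nesting level: O(log n) = O(log n)
Complexity: O(log n)


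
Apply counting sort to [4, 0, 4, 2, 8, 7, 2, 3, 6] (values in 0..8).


Count array: [1, 0, 2, 1, 2, 0, 1, 1, 1]
Reconstruct: [0, 2, 2, 3, 4, 4, 6, 7, 8]


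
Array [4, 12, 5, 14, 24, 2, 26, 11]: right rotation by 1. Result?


Right rotate by 1: [11, 4, 12, 5, 14, 24, 2, 26]


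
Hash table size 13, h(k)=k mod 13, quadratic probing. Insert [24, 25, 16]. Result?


Insertions: 24->slot 11; 25->slot 12; 16->slot 3
Table: [None, None, None, 16, None, None, None, None, None, None, None, 24, 25]


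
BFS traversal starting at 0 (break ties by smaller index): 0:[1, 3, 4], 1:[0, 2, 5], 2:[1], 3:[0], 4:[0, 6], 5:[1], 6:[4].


BFS queue: start with [0]
Visit order: [0, 1, 3, 4, 2, 5, 6]


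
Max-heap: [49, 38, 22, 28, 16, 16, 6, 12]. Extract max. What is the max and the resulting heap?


Max = 49
Replace root with last, heapify down
Resulting heap: [38, 28, 22, 12, 16, 16, 6]


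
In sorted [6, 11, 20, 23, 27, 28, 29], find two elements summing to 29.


Two pointers: lo=0, hi=6
Found pair: (6, 23) summing to 29


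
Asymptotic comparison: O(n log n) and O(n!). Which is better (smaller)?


linearithmic grows slower than factorial
O(n log n) is asymptotically smaller; O(n!) grows faster


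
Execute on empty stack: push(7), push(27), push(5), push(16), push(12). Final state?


push(7) -> [7]
push(27) -> [7, 27]
push(5) -> [7, 27, 5]
push(16) -> [7, 27, 5, 16]
push(12) -> [7, 27, 5, 16, 12]
Final stack (bottom to top): [7, 27, 5, 16, 12]


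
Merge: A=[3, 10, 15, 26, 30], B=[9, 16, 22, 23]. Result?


Compare heads, take smaller each step.
Merged: [3, 9, 10, 15, 16, 22, 23, 26, 30]


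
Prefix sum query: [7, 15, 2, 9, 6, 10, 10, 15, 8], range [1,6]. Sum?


Prefix sums: [0, 7, 22, 24, 33, 39, 49, 59, 74, 82]
Sum[1..6] = prefix[7] - prefix[1] = 59 - 7 = 52


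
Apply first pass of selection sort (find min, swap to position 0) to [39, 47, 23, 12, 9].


After one pass: [9, 47, 23, 12, 39]


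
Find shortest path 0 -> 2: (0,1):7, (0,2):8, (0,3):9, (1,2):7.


Dijkstra from 0:
Distances: {0: 0, 1: 7, 2: 8, 3: 9}
Shortest distance to 2 = 8, path = [0, 2]


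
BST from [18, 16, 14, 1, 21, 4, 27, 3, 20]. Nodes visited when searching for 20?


BST root = 18
Search for 20: compare at each node
Path: [18, 21, 20]


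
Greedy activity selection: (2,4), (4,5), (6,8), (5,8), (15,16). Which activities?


Greedy: pick earliest-ending, then skip overlaps.
Selected (4 activities): [(2, 4), (4, 5), (6, 8), (15, 16)]


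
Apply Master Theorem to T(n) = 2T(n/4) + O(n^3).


a=2, b=4, c=3. log_4(2)=0.5 < c=3. Case 3: O(n^c) = O(n^3)
Complexity: O(n^3)


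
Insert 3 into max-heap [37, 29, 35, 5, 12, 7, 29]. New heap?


Append 3: [37, 29, 35, 5, 12, 7, 29, 3]
Bubble up: no swaps needed
Result: [37, 29, 35, 5, 12, 7, 29, 3]


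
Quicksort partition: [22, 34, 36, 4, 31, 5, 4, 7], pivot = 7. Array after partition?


Elements <= 7 go left of pivot.
Result: [4, 5, 4, 7, 31, 34, 36, 22], pivot at index 3


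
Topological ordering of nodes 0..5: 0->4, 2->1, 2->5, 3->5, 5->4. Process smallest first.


Kahn's algorithm, process smallest node first
Order: [0, 2, 1, 3, 5, 4]


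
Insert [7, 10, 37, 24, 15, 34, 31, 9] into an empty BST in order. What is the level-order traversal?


Root = 7; build tree by BST insertion.
Level-Order traversal: [7, 10, 9, 37, 24, 15, 34, 31]


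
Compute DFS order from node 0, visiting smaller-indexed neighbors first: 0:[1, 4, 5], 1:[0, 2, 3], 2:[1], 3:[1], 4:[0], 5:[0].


DFS stack-based: start with [0]
Visit order: [0, 1, 2, 3, 4, 5]


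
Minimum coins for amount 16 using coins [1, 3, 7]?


dp[0]=0; dp[i]=1+min(dp[i-c] for c in coins)
...dp[11]=3, dp[12]=4, dp[13]=3, dp[14]=2, dp[15]=3, dp[16]=4
Minimum coins for 16 = 4


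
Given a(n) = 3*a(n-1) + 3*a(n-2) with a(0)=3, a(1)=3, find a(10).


Build bottom-up:
...a(8)=50058, a(9)=189783, a(10)=3*189783+3*50058=719523


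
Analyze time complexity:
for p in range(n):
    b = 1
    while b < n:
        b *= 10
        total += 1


Per nesting level: O(n) * O(log n) = O(n log n)
Complexity: O(n log n)


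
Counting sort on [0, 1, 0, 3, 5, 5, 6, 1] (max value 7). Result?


Count array: [2, 2, 0, 1, 0, 2, 1, 0]
Reconstruct: [0, 0, 1, 1, 3, 5, 5, 6]


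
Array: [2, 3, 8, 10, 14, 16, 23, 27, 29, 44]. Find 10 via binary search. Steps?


Search for 10:
[0,9] mid=4 arr[4]=14
[0,3] mid=1 arr[1]=3
[2,3] mid=2 arr[2]=8
[3,3] mid=3 arr[3]=10
Total: 4 comparisons


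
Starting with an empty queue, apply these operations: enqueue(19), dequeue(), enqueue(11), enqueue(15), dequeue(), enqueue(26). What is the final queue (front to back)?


enqueue(19) -> [19]
dequeue() returns 19 -> []
enqueue(11) -> [11]
enqueue(15) -> [11, 15]
dequeue() returns 11 -> [15]
enqueue(26) -> [15, 26]
Final queue (front to back): [15, 26]


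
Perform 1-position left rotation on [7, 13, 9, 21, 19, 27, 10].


Left rotate by 1: [13, 9, 21, 19, 27, 10, 7]


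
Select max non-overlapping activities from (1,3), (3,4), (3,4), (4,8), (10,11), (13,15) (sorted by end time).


Greedy: pick earliest-ending, then skip overlaps.
Selected (5 activities): [(1, 3), (3, 4), (4, 8), (10, 11), (13, 15)]


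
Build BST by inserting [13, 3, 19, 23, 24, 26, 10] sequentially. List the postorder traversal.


Root = 13; build tree by BST insertion.
Postorder traversal: [10, 3, 26, 24, 23, 19, 13]


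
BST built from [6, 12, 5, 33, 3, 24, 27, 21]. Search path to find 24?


BST root = 6
Search for 24: compare at each node
Path: [6, 12, 33, 24]


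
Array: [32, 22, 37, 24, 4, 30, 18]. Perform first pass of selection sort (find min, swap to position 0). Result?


After one pass: [4, 22, 37, 24, 32, 30, 18]


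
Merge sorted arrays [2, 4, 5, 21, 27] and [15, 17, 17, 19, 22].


Compare heads, take smaller each step.
Merged: [2, 4, 5, 15, 17, 17, 19, 21, 22, 27]


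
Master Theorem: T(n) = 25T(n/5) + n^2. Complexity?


a=25, b=5, c=2. log_5(25)=2 = c=2. Case 2: O(n^c log n) = O(n^2 log n)
Complexity: O(n^2 log n)


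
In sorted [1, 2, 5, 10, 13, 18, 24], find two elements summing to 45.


Two pointers: lo=0, hi=6
No pair sums to 45


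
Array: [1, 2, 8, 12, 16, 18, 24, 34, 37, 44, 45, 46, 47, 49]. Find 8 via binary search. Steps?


Search for 8:
[0,13] mid=6 arr[6]=24
[0,5] mid=2 arr[2]=8
Total: 2 comparisons


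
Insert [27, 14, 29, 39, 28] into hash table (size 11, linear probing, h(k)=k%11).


Insertions: 27->slot 5; 14->slot 3; 29->slot 7; 39->slot 6; 28->slot 8
Table: [None, None, None, 14, None, 27, 39, 29, 28, None, None]


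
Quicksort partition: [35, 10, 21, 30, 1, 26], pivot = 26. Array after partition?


Elements <= 26 go left of pivot.
Result: [10, 21, 1, 26, 35, 30], pivot at index 3
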